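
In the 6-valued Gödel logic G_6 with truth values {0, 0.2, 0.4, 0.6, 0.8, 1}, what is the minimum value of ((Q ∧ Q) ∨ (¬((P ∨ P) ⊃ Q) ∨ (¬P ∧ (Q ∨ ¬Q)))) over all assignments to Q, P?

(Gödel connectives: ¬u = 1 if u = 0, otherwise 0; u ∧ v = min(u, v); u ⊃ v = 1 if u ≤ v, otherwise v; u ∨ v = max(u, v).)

0.20

The minimum is attained at Q = 0.2, P = 0:
  (Q ∧ Q) = min(0.2, 0.2) = 0.2
  (P ∨ P) = max(0, 0) = 0
  ((P ∨ P) ⊃ Q): 0 ≤ 0.2, so result = 1
  ¬((P ∨ P) ⊃ Q): Gödel ¬ of 1 = 0 (operand ≠ 0)
  ¬P: Gödel ¬ of 0 = 1 (operand is 0)
  ¬Q: Gödel ¬ of 0.2 = 0 (operand ≠ 0)
  (Q ∨ ¬Q) = max(0.2, 0) = 0.2
  (¬P ∧ (Q ∨ ¬Q)) = min(1, 0.2) = 0.2
  (¬((P ∨ P) ⊃ Q) ∨ (¬P ∧ (Q ∨ ¬Q))) = max(0, 0.2) = 0.2
  ((Q ∧ Q) ∨ (¬((P ∨ P) ⊃ Q) ∨ (¬P ∧ (Q ∨ ¬Q)))) = max(0.2, 0.2) = 0.2
Checking all 36 assignments confirms none give a value below 0.20.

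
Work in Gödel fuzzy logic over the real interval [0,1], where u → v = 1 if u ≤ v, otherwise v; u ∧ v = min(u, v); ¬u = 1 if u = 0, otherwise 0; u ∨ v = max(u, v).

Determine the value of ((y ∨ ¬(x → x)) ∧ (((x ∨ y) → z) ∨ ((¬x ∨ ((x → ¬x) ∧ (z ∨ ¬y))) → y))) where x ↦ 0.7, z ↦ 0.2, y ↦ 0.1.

(x → x): 0.7 ≤ 0.7, so result = 1
¬(x → x): Gödel ¬ of 1 = 0 (operand ≠ 0)
(y ∨ ¬(x → x)) = max(0.1, 0) = 0.1
(x ∨ y) = max(0.7, 0.1) = 0.7
((x ∨ y) → z): 0.7 > 0.2, so result = 0.2
¬x: Gödel ¬ of 0.7 = 0 (operand ≠ 0)
¬x: Gödel ¬ of 0.7 = 0 (operand ≠ 0)
(x → ¬x): 0.7 > 0, so result = 0
¬y: Gödel ¬ of 0.1 = 0 (operand ≠ 0)
(z ∨ ¬y) = max(0.2, 0) = 0.2
((x → ¬x) ∧ (z ∨ ¬y)) = min(0, 0.2) = 0
(¬x ∨ ((x → ¬x) ∧ (z ∨ ¬y))) = max(0, 0) = 0
((¬x ∨ ((x → ¬x) ∧ (z ∨ ¬y))) → y): 0 ≤ 0.1, so result = 1
(((x ∨ y) → z) ∨ ((¬x ∨ ((x → ¬x) ∧ (z ∨ ¬y))) → y)) = max(0.2, 1) = 1
((y ∨ ¬(x → x)) ∧ (((x ∨ y) → z) ∨ ((¬x ∨ ((x → ¬x) ∧ (z ∨ ¬y))) → y))) = min(0.1, 1) = 0.1

0.10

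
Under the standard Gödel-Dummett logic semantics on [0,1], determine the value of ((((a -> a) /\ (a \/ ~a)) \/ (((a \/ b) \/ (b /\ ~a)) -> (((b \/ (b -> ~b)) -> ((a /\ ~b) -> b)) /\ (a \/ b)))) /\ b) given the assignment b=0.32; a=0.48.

(a -> a): 0.48 ≤ 0.48, so result = 1
~a: Gödel ¬ of 0.48 = 0 (operand ≠ 0)
(a \/ ~a) = max(0.48, 0) = 0.48
((a -> a) /\ (a \/ ~a)) = min(1, 0.48) = 0.48
(a \/ b) = max(0.48, 0.32) = 0.48
~a: Gödel ¬ of 0.48 = 0 (operand ≠ 0)
(b /\ ~a) = min(0.32, 0) = 0
((a \/ b) \/ (b /\ ~a)) = max(0.48, 0) = 0.48
~b: Gödel ¬ of 0.32 = 0 (operand ≠ 0)
(b -> ~b): 0.32 > 0, so result = 0
(b \/ (b -> ~b)) = max(0.32, 0) = 0.32
~b: Gödel ¬ of 0.32 = 0 (operand ≠ 0)
(a /\ ~b) = min(0.48, 0) = 0
((a /\ ~b) -> b): 0 ≤ 0.32, so result = 1
((b \/ (b -> ~b)) -> ((a /\ ~b) -> b)): 0.32 ≤ 1, so result = 1
(a \/ b) = max(0.48, 0.32) = 0.48
(((b \/ (b -> ~b)) -> ((a /\ ~b) -> b)) /\ (a \/ b)) = min(1, 0.48) = 0.48
(((a \/ b) \/ (b /\ ~a)) -> (((b \/ (b -> ~b)) -> ((a /\ ~b) -> b)) /\ (a \/ b))): 0.48 ≤ 0.48, so result = 1
(((a -> a) /\ (a \/ ~a)) \/ (((a \/ b) \/ (b /\ ~a)) -> (((b \/ (b -> ~b)) -> ((a /\ ~b) -> b)) /\ (a \/ b)))) = max(0.48, 1) = 1
((((a -> a) /\ (a \/ ~a)) \/ (((a \/ b) \/ (b /\ ~a)) -> (((b \/ (b -> ~b)) -> ((a /\ ~b) -> b)) /\ (a \/ b)))) /\ b) = min(1, 0.32) = 0.32

0.32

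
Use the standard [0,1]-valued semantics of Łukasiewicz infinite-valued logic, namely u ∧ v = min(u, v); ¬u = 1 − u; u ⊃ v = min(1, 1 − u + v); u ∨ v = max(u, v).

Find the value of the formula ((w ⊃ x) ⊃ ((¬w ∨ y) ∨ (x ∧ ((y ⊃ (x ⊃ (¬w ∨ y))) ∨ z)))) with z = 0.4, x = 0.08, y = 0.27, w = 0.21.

0.92

(w ⊃ x): min(1, 1 − 0.21 + 0.08) = 0.87
¬w: Łukasiewicz ¬ gives 1 − 0.21 = 0.79
(¬w ∨ y) = max(0.79, 0.27) = 0.79
¬w: Łukasiewicz ¬ gives 1 − 0.21 = 0.79
(¬w ∨ y) = max(0.79, 0.27) = 0.79
(x ⊃ (¬w ∨ y)): min(1, 1 − 0.08 + 0.79) = 1
(y ⊃ (x ⊃ (¬w ∨ y))): min(1, 1 − 0.27 + 1) = 1
((y ⊃ (x ⊃ (¬w ∨ y))) ∨ z) = max(1, 0.4) = 1
(x ∧ ((y ⊃ (x ⊃ (¬w ∨ y))) ∨ z)) = min(0.08, 1) = 0.08
((¬w ∨ y) ∨ (x ∧ ((y ⊃ (x ⊃ (¬w ∨ y))) ∨ z))) = max(0.79, 0.08) = 0.79
((w ⊃ x) ⊃ ((¬w ∨ y) ∨ (x ∧ ((y ⊃ (x ⊃ (¬w ∨ y))) ∨ z)))): min(1, 1 − 0.87 + 0.79) = 0.92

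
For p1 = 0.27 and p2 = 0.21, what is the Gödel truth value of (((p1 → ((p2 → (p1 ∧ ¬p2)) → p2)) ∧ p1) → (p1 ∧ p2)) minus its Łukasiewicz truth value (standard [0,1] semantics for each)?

-0.73

Gödel evaluation:
  ¬p2: Gödel ¬ of 0.21 = 0 (operand ≠ 0)
  (p1 ∧ ¬p2) = min(0.27, 0) = 0
  (p2 → (p1 ∧ ¬p2)): 0.21 > 0, so result = 0
  ((p2 → (p1 ∧ ¬p2)) → p2): 0 ≤ 0.21, so result = 1
  (p1 → ((p2 → (p1 ∧ ¬p2)) → p2)): 0.27 ≤ 1, so result = 1
  ((p1 → ((p2 → (p1 ∧ ¬p2)) → p2)) ∧ p1) = min(1, 0.27) = 0.27
  (p1 ∧ p2) = min(0.27, 0.21) = 0.21
  (((p1 → ((p2 → (p1 ∧ ¬p2)) → p2)) ∧ p1) → (p1 ∧ p2)): 0.27 > 0.21, so result = 0.21
  Gödel value = 0.21
Łukasiewicz evaluation:
  ¬p2: Łukasiewicz ¬ gives 1 − 0.21 = 0.79
  (p1 ∧ ¬p2) = min(0.27, 0.79) = 0.27
  (p2 → (p1 ∧ ¬p2)): min(1, 1 − 0.21 + 0.27) = 1
  ((p2 → (p1 ∧ ¬p2)) → p2): min(1, 1 − 1 + 0.21) = 0.21
  (p1 → ((p2 → (p1 ∧ ¬p2)) → p2)): min(1, 1 − 0.27 + 0.21) = 0.94
  ((p1 → ((p2 → (p1 ∧ ¬p2)) → p2)) ∧ p1) = min(0.94, 0.27) = 0.27
  (p1 ∧ p2) = min(0.27, 0.21) = 0.21
  (((p1 → ((p2 → (p1 ∧ ¬p2)) → p2)) ∧ p1) → (p1 ∧ p2)): min(1, 1 − 0.27 + 0.21) = 0.94
  Łukasiewicz value = 0.94
Difference: 0.21 − 0.94 = -0.73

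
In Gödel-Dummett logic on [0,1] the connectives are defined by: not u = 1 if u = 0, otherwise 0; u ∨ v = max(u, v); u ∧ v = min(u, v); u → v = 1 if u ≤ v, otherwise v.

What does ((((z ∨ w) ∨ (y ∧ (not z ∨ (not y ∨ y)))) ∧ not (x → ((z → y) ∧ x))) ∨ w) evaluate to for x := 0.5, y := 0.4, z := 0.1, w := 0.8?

0.80

(z ∨ w) = max(0.1, 0.8) = 0.8
not z: Gödel ¬ of 0.1 = 0 (operand ≠ 0)
not y: Gödel ¬ of 0.4 = 0 (operand ≠ 0)
(not y ∨ y) = max(0, 0.4) = 0.4
(not z ∨ (not y ∨ y)) = max(0, 0.4) = 0.4
(y ∧ (not z ∨ (not y ∨ y))) = min(0.4, 0.4) = 0.4
((z ∨ w) ∨ (y ∧ (not z ∨ (not y ∨ y)))) = max(0.8, 0.4) = 0.8
(z → y): 0.1 ≤ 0.4, so result = 1
((z → y) ∧ x) = min(1, 0.5) = 0.5
(x → ((z → y) ∧ x)): 0.5 ≤ 0.5, so result = 1
not (x → ((z → y) ∧ x)): Gödel ¬ of 1 = 0 (operand ≠ 0)
(((z ∨ w) ∨ (y ∧ (not z ∨ (not y ∨ y)))) ∧ not (x → ((z → y) ∧ x))) = min(0.8, 0) = 0
((((z ∨ w) ∨ (y ∧ (not z ∨ (not y ∨ y)))) ∧ not (x → ((z → y) ∧ x))) ∨ w) = max(0, 0.8) = 0.8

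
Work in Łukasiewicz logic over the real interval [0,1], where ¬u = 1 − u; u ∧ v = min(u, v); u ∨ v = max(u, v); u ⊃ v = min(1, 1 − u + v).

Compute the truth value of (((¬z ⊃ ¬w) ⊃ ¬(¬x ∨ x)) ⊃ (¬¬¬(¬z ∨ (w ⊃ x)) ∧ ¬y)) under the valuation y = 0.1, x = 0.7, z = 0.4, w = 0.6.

¬z: Łukasiewicz ¬ gives 1 − 0.4 = 0.6
¬w: Łukasiewicz ¬ gives 1 − 0.6 = 0.4
(¬z ⊃ ¬w): min(1, 1 − 0.6 + 0.4) = 0.8
¬x: Łukasiewicz ¬ gives 1 − 0.7 = 0.3
(¬x ∨ x) = max(0.3, 0.7) = 0.7
¬(¬x ∨ x): Łukasiewicz ¬ gives 1 − 0.7 = 0.3
((¬z ⊃ ¬w) ⊃ ¬(¬x ∨ x)): min(1, 1 − 0.8 + 0.3) = 0.5
¬z: Łukasiewicz ¬ gives 1 − 0.4 = 0.6
(w ⊃ x): min(1, 1 − 0.6 + 0.7) = 1
(¬z ∨ (w ⊃ x)) = max(0.6, 1) = 1
¬(¬z ∨ (w ⊃ x)): Łukasiewicz ¬ gives 1 − 1 = 0
¬¬(¬z ∨ (w ⊃ x)): Łukasiewicz ¬ gives 1 − 0 = 1
¬¬¬(¬z ∨ (w ⊃ x)): Łukasiewicz ¬ gives 1 − 1 = 0
¬y: Łukasiewicz ¬ gives 1 − 0.1 = 0.9
(¬¬¬(¬z ∨ (w ⊃ x)) ∧ ¬y) = min(0, 0.9) = 0
(((¬z ⊃ ¬w) ⊃ ¬(¬x ∨ x)) ⊃ (¬¬¬(¬z ∨ (w ⊃ x)) ∧ ¬y)): min(1, 1 − 0.5 + 0) = 0.5

0.50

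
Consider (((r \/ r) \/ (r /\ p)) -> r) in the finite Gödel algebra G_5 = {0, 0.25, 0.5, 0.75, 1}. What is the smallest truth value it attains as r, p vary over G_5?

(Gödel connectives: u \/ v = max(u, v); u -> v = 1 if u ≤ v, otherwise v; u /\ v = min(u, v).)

Every assignment gives 1. For instance at r = 0, p = 0:
  (r \/ r) = max(0, 0) = 0
  (r /\ p) = min(0, 0) = 0
  ((r \/ r) \/ (r /\ p)) = max(0, 0) = 0
  (((r \/ r) \/ (r /\ p)) -> r): 0 ≤ 0, so result = 1
All 25 assignments give value 1 — the formula is a G_5-tautology.

1.00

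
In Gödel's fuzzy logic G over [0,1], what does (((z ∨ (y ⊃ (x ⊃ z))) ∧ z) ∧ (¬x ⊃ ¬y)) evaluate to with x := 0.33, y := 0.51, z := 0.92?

0.92

(x ⊃ z): 0.33 ≤ 0.92, so result = 1
(y ⊃ (x ⊃ z)): 0.51 ≤ 1, so result = 1
(z ∨ (y ⊃ (x ⊃ z))) = max(0.92, 1) = 1
((z ∨ (y ⊃ (x ⊃ z))) ∧ z) = min(1, 0.92) = 0.92
¬x: Gödel ¬ of 0.33 = 0 (operand ≠ 0)
¬y: Gödel ¬ of 0.51 = 0 (operand ≠ 0)
(¬x ⊃ ¬y): 0 ≤ 0, so result = 1
(((z ∨ (y ⊃ (x ⊃ z))) ∧ z) ∧ (¬x ⊃ ¬y)) = min(0.92, 1) = 0.92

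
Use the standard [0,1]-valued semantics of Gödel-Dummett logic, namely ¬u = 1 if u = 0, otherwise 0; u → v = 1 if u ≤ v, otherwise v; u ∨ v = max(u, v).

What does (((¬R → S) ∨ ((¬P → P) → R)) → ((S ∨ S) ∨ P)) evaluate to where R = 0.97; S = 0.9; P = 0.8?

¬R: Gödel ¬ of 0.97 = 0 (operand ≠ 0)
(¬R → S): 0 ≤ 0.9, so result = 1
¬P: Gödel ¬ of 0.8 = 0 (operand ≠ 0)
(¬P → P): 0 ≤ 0.8, so result = 1
((¬P → P) → R): 1 > 0.97, so result = 0.97
((¬R → S) ∨ ((¬P → P) → R)) = max(1, 0.97) = 1
(S ∨ S) = max(0.9, 0.9) = 0.9
((S ∨ S) ∨ P) = max(0.9, 0.8) = 0.9
(((¬R → S) ∨ ((¬P → P) → R)) → ((S ∨ S) ∨ P)): 1 > 0.9, so result = 0.9

0.90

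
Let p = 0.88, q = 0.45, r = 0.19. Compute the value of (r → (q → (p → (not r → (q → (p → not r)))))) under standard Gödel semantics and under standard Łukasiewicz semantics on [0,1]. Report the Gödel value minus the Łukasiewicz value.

Gödel evaluation:
  not r: Gödel ¬ of 0.19 = 0 (operand ≠ 0)
  not r: Gödel ¬ of 0.19 = 0 (operand ≠ 0)
  (p → not r): 0.88 > 0, so result = 0
  (q → (p → not r)): 0.45 > 0, so result = 0
  (not r → (q → (p → not r))): 0 ≤ 0, so result = 1
  (p → (not r → (q → (p → not r)))): 0.88 ≤ 1, so result = 1
  (q → (p → (not r → (q → (p → not r))))): 0.45 ≤ 1, so result = 1
  (r → (q → (p → (not r → (q → (p → not r)))))): 0.19 ≤ 1, so result = 1
  Gödel value = 1
Łukasiewicz evaluation:
  not r: Łukasiewicz ¬ gives 1 − 0.19 = 0.81
  not r: Łukasiewicz ¬ gives 1 − 0.19 = 0.81
  (p → not r): min(1, 1 − 0.88 + 0.81) = 0.93
  (q → (p → not r)): min(1, 1 − 0.45 + 0.93) = 1
  (not r → (q → (p → not r))): min(1, 1 − 0.81 + 1) = 1
  (p → (not r → (q → (p → not r)))): min(1, 1 − 0.88 + 1) = 1
  (q → (p → (not r → (q → (p → not r))))): min(1, 1 − 0.45 + 1) = 1
  (r → (q → (p → (not r → (q → (p → not r)))))): min(1, 1 − 0.19 + 1) = 1
  Łukasiewicz value = 1
Difference: 1 − 1 = 0.00

0.00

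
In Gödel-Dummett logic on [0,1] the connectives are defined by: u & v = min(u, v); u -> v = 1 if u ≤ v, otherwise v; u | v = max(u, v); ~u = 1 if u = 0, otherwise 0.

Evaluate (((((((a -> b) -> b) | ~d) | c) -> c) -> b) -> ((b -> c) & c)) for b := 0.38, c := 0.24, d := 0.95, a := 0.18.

0.24

(a -> b): 0.18 ≤ 0.38, so result = 1
((a -> b) -> b): 1 > 0.38, so result = 0.38
~d: Gödel ¬ of 0.95 = 0 (operand ≠ 0)
(((a -> b) -> b) | ~d) = max(0.38, 0) = 0.38
((((a -> b) -> b) | ~d) | c) = max(0.38, 0.24) = 0.38
(((((a -> b) -> b) | ~d) | c) -> c): 0.38 > 0.24, so result = 0.24
((((((a -> b) -> b) | ~d) | c) -> c) -> b): 0.24 ≤ 0.38, so result = 1
(b -> c): 0.38 > 0.24, so result = 0.24
((b -> c) & c) = min(0.24, 0.24) = 0.24
(((((((a -> b) -> b) | ~d) | c) -> c) -> b) -> ((b -> c) & c)): 1 > 0.24, so result = 0.24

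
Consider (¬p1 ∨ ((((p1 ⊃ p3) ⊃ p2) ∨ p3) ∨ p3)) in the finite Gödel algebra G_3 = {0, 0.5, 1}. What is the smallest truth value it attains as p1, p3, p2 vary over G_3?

The minimum is attained at p1 = 0.5, p3 = 0.5, p2 = 0:
  ¬p1: Gödel ¬ of 0.5 = 0 (operand ≠ 0)
  (p1 ⊃ p3): 0.5 ≤ 0.5, so result = 1
  ((p1 ⊃ p3) ⊃ p2): 1 > 0, so result = 0
  (((p1 ⊃ p3) ⊃ p2) ∨ p3) = max(0, 0.5) = 0.5
  ((((p1 ⊃ p3) ⊃ p2) ∨ p3) ∨ p3) = max(0.5, 0.5) = 0.5
  (¬p1 ∨ ((((p1 ⊃ p3) ⊃ p2) ∨ p3) ∨ p3)) = max(0, 0.5) = 0.5
Checking all 27 assignments confirms none give a value below 0.50.

0.50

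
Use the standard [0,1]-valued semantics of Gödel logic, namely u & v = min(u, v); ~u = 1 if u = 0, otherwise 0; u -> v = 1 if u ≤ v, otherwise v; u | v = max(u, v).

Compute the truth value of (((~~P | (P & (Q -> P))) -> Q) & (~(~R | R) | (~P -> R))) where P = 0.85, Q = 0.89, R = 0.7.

0.89

~P: Gödel ¬ of 0.85 = 0 (operand ≠ 0)
~~P: Gödel ¬ of 0 = 1 (operand is 0)
(Q -> P): 0.89 > 0.85, so result = 0.85
(P & (Q -> P)) = min(0.85, 0.85) = 0.85
(~~P | (P & (Q -> P))) = max(1, 0.85) = 1
((~~P | (P & (Q -> P))) -> Q): 1 > 0.89, so result = 0.89
~R: Gödel ¬ of 0.7 = 0 (operand ≠ 0)
(~R | R) = max(0, 0.7) = 0.7
~(~R | R): Gödel ¬ of 0.7 = 0 (operand ≠ 0)
~P: Gödel ¬ of 0.85 = 0 (operand ≠ 0)
(~P -> R): 0 ≤ 0.7, so result = 1
(~(~R | R) | (~P -> R)) = max(0, 1) = 1
(((~~P | (P & (Q -> P))) -> Q) & (~(~R | R) | (~P -> R))) = min(0.89, 1) = 0.89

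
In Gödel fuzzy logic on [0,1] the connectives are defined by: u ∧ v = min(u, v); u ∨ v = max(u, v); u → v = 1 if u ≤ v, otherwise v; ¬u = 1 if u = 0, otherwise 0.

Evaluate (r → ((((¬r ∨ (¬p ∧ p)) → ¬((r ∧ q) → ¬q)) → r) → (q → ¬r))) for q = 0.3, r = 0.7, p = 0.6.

¬r: Gödel ¬ of 0.7 = 0 (operand ≠ 0)
¬p: Gödel ¬ of 0.6 = 0 (operand ≠ 0)
(¬p ∧ p) = min(0, 0.6) = 0
(¬r ∨ (¬p ∧ p)) = max(0, 0) = 0
(r ∧ q) = min(0.7, 0.3) = 0.3
¬q: Gödel ¬ of 0.3 = 0 (operand ≠ 0)
((r ∧ q) → ¬q): 0.3 > 0, so result = 0
¬((r ∧ q) → ¬q): Gödel ¬ of 0 = 1 (operand is 0)
((¬r ∨ (¬p ∧ p)) → ¬((r ∧ q) → ¬q)): 0 ≤ 1, so result = 1
(((¬r ∨ (¬p ∧ p)) → ¬((r ∧ q) → ¬q)) → r): 1 > 0.7, so result = 0.7
¬r: Gödel ¬ of 0.7 = 0 (operand ≠ 0)
(q → ¬r): 0.3 > 0, so result = 0
((((¬r ∨ (¬p ∧ p)) → ¬((r ∧ q) → ¬q)) → r) → (q → ¬r)): 0.7 > 0, so result = 0
(r → ((((¬r ∨ (¬p ∧ p)) → ¬((r ∧ q) → ¬q)) → r) → (q → ¬r))): 0.7 > 0, so result = 0

0.00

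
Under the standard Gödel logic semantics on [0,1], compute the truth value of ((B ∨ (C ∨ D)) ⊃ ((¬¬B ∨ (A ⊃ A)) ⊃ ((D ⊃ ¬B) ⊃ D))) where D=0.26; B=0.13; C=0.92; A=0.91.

1.00

(C ∨ D) = max(0.92, 0.26) = 0.92
(B ∨ (C ∨ D)) = max(0.13, 0.92) = 0.92
¬B: Gödel ¬ of 0.13 = 0 (operand ≠ 0)
¬¬B: Gödel ¬ of 0 = 1 (operand is 0)
(A ⊃ A): 0.91 ≤ 0.91, so result = 1
(¬¬B ∨ (A ⊃ A)) = max(1, 1) = 1
¬B: Gödel ¬ of 0.13 = 0 (operand ≠ 0)
(D ⊃ ¬B): 0.26 > 0, so result = 0
((D ⊃ ¬B) ⊃ D): 0 ≤ 0.26, so result = 1
((¬¬B ∨ (A ⊃ A)) ⊃ ((D ⊃ ¬B) ⊃ D)): 1 ≤ 1, so result = 1
((B ∨ (C ∨ D)) ⊃ ((¬¬B ∨ (A ⊃ A)) ⊃ ((D ⊃ ¬B) ⊃ D))): 0.92 ≤ 1, so result = 1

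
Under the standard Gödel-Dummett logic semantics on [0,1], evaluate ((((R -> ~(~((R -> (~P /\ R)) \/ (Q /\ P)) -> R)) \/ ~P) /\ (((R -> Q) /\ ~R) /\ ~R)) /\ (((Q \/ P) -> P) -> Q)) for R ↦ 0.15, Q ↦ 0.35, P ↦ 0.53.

0.00

~P: Gödel ¬ of 0.53 = 0 (operand ≠ 0)
(~P /\ R) = min(0, 0.15) = 0
(R -> (~P /\ R)): 0.15 > 0, so result = 0
(Q /\ P) = min(0.35, 0.53) = 0.35
((R -> (~P /\ R)) \/ (Q /\ P)) = max(0, 0.35) = 0.35
~((R -> (~P /\ R)) \/ (Q /\ P)): Gödel ¬ of 0.35 = 0 (operand ≠ 0)
(~((R -> (~P /\ R)) \/ (Q /\ P)) -> R): 0 ≤ 0.15, so result = 1
~(~((R -> (~P /\ R)) \/ (Q /\ P)) -> R): Gödel ¬ of 1 = 0 (operand ≠ 0)
(R -> ~(~((R -> (~P /\ R)) \/ (Q /\ P)) -> R)): 0.15 > 0, so result = 0
~P: Gödel ¬ of 0.53 = 0 (operand ≠ 0)
((R -> ~(~((R -> (~P /\ R)) \/ (Q /\ P)) -> R)) \/ ~P) = max(0, 0) = 0
(R -> Q): 0.15 ≤ 0.35, so result = 1
~R: Gödel ¬ of 0.15 = 0 (operand ≠ 0)
((R -> Q) /\ ~R) = min(1, 0) = 0
~R: Gödel ¬ of 0.15 = 0 (operand ≠ 0)
(((R -> Q) /\ ~R) /\ ~R) = min(0, 0) = 0
(((R -> ~(~((R -> (~P /\ R)) \/ (Q /\ P)) -> R)) \/ ~P) /\ (((R -> Q) /\ ~R) /\ ~R)) = min(0, 0) = 0
(Q \/ P) = max(0.35, 0.53) = 0.53
((Q \/ P) -> P): 0.53 ≤ 0.53, so result = 1
(((Q \/ P) -> P) -> Q): 1 > 0.35, so result = 0.35
((((R -> ~(~((R -> (~P /\ R)) \/ (Q /\ P)) -> R)) \/ ~P) /\ (((R -> Q) /\ ~R) /\ ~R)) /\ (((Q \/ P) -> P) -> Q)) = min(0, 0.35) = 0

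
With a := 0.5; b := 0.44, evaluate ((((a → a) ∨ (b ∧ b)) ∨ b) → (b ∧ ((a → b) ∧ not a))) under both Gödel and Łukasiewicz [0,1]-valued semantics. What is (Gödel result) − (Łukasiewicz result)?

-0.44

Gödel evaluation:
  (a → a): 0.5 ≤ 0.5, so result = 1
  (b ∧ b) = min(0.44, 0.44) = 0.44
  ((a → a) ∨ (b ∧ b)) = max(1, 0.44) = 1
  (((a → a) ∨ (b ∧ b)) ∨ b) = max(1, 0.44) = 1
  (a → b): 0.5 > 0.44, so result = 0.44
  not a: Gödel ¬ of 0.5 = 0 (operand ≠ 0)
  ((a → b) ∧ not a) = min(0.44, 0) = 0
  (b ∧ ((a → b) ∧ not a)) = min(0.44, 0) = 0
  ((((a → a) ∨ (b ∧ b)) ∨ b) → (b ∧ ((a → b) ∧ not a))): 1 > 0, so result = 0
  Gödel value = 0
Łukasiewicz evaluation:
  (a → a): min(1, 1 − 0.5 + 0.5) = 1
  (b ∧ b) = min(0.44, 0.44) = 0.44
  ((a → a) ∨ (b ∧ b)) = max(1, 0.44) = 1
  (((a → a) ∨ (b ∧ b)) ∨ b) = max(1, 0.44) = 1
  (a → b): min(1, 1 − 0.5 + 0.44) = 0.94
  not a: Łukasiewicz ¬ gives 1 − 0.5 = 0.5
  ((a → b) ∧ not a) = min(0.94, 0.5) = 0.5
  (b ∧ ((a → b) ∧ not a)) = min(0.44, 0.5) = 0.44
  ((((a → a) ∨ (b ∧ b)) ∨ b) → (b ∧ ((a → b) ∧ not a))): min(1, 1 − 1 + 0.44) = 0.44
  Łukasiewicz value = 0.44
Difference: 0 − 0.44 = -0.44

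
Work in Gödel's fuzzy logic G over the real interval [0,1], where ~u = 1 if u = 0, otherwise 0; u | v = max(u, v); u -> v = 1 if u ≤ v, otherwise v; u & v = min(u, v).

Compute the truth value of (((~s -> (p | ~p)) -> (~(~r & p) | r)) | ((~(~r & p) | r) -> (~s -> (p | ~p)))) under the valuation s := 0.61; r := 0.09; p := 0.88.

~s: Gödel ¬ of 0.61 = 0 (operand ≠ 0)
~p: Gödel ¬ of 0.88 = 0 (operand ≠ 0)
(p | ~p) = max(0.88, 0) = 0.88
(~s -> (p | ~p)): 0 ≤ 0.88, so result = 1
~r: Gödel ¬ of 0.09 = 0 (operand ≠ 0)
(~r & p) = min(0, 0.88) = 0
~(~r & p): Gödel ¬ of 0 = 1 (operand is 0)
(~(~r & p) | r) = max(1, 0.09) = 1
((~s -> (p | ~p)) -> (~(~r & p) | r)): 1 ≤ 1, so result = 1
~r: Gödel ¬ of 0.09 = 0 (operand ≠ 0)
(~r & p) = min(0, 0.88) = 0
~(~r & p): Gödel ¬ of 0 = 1 (operand is 0)
(~(~r & p) | r) = max(1, 0.09) = 1
~s: Gödel ¬ of 0.61 = 0 (operand ≠ 0)
~p: Gödel ¬ of 0.88 = 0 (operand ≠ 0)
(p | ~p) = max(0.88, 0) = 0.88
(~s -> (p | ~p)): 0 ≤ 0.88, so result = 1
((~(~r & p) | r) -> (~s -> (p | ~p))): 1 ≤ 1, so result = 1
(((~s -> (p | ~p)) -> (~(~r & p) | r)) | ((~(~r & p) | r) -> (~s -> (p | ~p)))) = max(1, 1) = 1

1.00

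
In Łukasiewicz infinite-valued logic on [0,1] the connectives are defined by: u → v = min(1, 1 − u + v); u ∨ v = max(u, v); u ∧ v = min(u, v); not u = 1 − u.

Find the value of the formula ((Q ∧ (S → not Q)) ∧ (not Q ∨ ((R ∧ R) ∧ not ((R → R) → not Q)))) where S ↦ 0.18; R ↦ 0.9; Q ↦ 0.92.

0.90

not Q: Łukasiewicz ¬ gives 1 − 0.92 = 0.08
(S → not Q): min(1, 1 − 0.18 + 0.08) = 0.9
(Q ∧ (S → not Q)) = min(0.92, 0.9) = 0.9
not Q: Łukasiewicz ¬ gives 1 − 0.92 = 0.08
(R ∧ R) = min(0.9, 0.9) = 0.9
(R → R): min(1, 1 − 0.9 + 0.9) = 1
not Q: Łukasiewicz ¬ gives 1 − 0.92 = 0.08
((R → R) → not Q): min(1, 1 − 1 + 0.08) = 0.08
not ((R → R) → not Q): Łukasiewicz ¬ gives 1 − 0.08 = 0.92
((R ∧ R) ∧ not ((R → R) → not Q)) = min(0.9, 0.92) = 0.9
(not Q ∨ ((R ∧ R) ∧ not ((R → R) → not Q))) = max(0.08, 0.9) = 0.9
((Q ∧ (S → not Q)) ∧ (not Q ∨ ((R ∧ R) ∧ not ((R → R) → not Q)))) = min(0.9, 0.9) = 0.9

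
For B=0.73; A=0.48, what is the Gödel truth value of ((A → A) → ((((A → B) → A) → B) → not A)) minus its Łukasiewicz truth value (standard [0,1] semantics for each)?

Gödel evaluation:
  (A → A): 0.48 ≤ 0.48, so result = 1
  (A → B): 0.48 ≤ 0.73, so result = 1
  ((A → B) → A): 1 > 0.48, so result = 0.48
  (((A → B) → A) → B): 0.48 ≤ 0.73, so result = 1
  not A: Gödel ¬ of 0.48 = 0 (operand ≠ 0)
  ((((A → B) → A) → B) → not A): 1 > 0, so result = 0
  ((A → A) → ((((A → B) → A) → B) → not A)): 1 > 0, so result = 0
  Gödel value = 0
Łukasiewicz evaluation:
  (A → A): min(1, 1 − 0.48 + 0.48) = 1
  (A → B): min(1, 1 − 0.48 + 0.73) = 1
  ((A → B) → A): min(1, 1 − 1 + 0.48) = 0.48
  (((A → B) → A) → B): min(1, 1 − 0.48 + 0.73) = 1
  not A: Łukasiewicz ¬ gives 1 − 0.48 = 0.52
  ((((A → B) → A) → B) → not A): min(1, 1 − 1 + 0.52) = 0.52
  ((A → A) → ((((A → B) → A) → B) → not A)): min(1, 1 − 1 + 0.52) = 0.52
  Łukasiewicz value = 0.52
Difference: 0 − 0.52 = -0.52

-0.52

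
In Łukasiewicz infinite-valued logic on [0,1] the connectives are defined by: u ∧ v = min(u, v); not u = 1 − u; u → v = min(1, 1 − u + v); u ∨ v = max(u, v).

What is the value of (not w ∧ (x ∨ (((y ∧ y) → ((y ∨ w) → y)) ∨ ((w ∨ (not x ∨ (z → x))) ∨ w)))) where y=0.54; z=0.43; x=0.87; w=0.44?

not w: Łukasiewicz ¬ gives 1 − 0.44 = 0.56
(y ∧ y) = min(0.54, 0.54) = 0.54
(y ∨ w) = max(0.54, 0.44) = 0.54
((y ∨ w) → y): min(1, 1 − 0.54 + 0.54) = 1
((y ∧ y) → ((y ∨ w) → y)): min(1, 1 − 0.54 + 1) = 1
not x: Łukasiewicz ¬ gives 1 − 0.87 = 0.13
(z → x): min(1, 1 − 0.43 + 0.87) = 1
(not x ∨ (z → x)) = max(0.13, 1) = 1
(w ∨ (not x ∨ (z → x))) = max(0.44, 1) = 1
((w ∨ (not x ∨ (z → x))) ∨ w) = max(1, 0.44) = 1
(((y ∧ y) → ((y ∨ w) → y)) ∨ ((w ∨ (not x ∨ (z → x))) ∨ w)) = max(1, 1) = 1
(x ∨ (((y ∧ y) → ((y ∨ w) → y)) ∨ ((w ∨ (not x ∨ (z → x))) ∨ w))) = max(0.87, 1) = 1
(not w ∧ (x ∨ (((y ∧ y) → ((y ∨ w) → y)) ∨ ((w ∨ (not x ∨ (z → x))) ∨ w)))) = min(0.56, 1) = 0.56

0.56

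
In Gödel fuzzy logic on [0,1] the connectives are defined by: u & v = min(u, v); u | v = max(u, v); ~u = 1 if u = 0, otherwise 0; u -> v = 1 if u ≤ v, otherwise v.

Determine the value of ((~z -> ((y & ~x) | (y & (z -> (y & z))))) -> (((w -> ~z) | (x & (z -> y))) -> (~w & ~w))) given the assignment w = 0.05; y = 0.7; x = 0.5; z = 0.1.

~z: Gödel ¬ of 0.1 = 0 (operand ≠ 0)
~x: Gödel ¬ of 0.5 = 0 (operand ≠ 0)
(y & ~x) = min(0.7, 0) = 0
(y & z) = min(0.7, 0.1) = 0.1
(z -> (y & z)): 0.1 ≤ 0.1, so result = 1
(y & (z -> (y & z))) = min(0.7, 1) = 0.7
((y & ~x) | (y & (z -> (y & z)))) = max(0, 0.7) = 0.7
(~z -> ((y & ~x) | (y & (z -> (y & z))))): 0 ≤ 0.7, so result = 1
~z: Gödel ¬ of 0.1 = 0 (operand ≠ 0)
(w -> ~z): 0.05 > 0, so result = 0
(z -> y): 0.1 ≤ 0.7, so result = 1
(x & (z -> y)) = min(0.5, 1) = 0.5
((w -> ~z) | (x & (z -> y))) = max(0, 0.5) = 0.5
~w: Gödel ¬ of 0.05 = 0 (operand ≠ 0)
~w: Gödel ¬ of 0.05 = 0 (operand ≠ 0)
(~w & ~w) = min(0, 0) = 0
(((w -> ~z) | (x & (z -> y))) -> (~w & ~w)): 0.5 > 0, so result = 0
((~z -> ((y & ~x) | (y & (z -> (y & z))))) -> (((w -> ~z) | (x & (z -> y))) -> (~w & ~w))): 1 > 0, so result = 0

0.00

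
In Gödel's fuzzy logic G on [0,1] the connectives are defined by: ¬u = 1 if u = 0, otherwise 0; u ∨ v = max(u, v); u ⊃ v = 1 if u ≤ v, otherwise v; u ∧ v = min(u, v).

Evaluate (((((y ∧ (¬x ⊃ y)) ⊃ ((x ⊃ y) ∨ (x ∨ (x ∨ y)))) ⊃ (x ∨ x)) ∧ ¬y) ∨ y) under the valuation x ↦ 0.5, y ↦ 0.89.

¬x: Gödel ¬ of 0.5 = 0 (operand ≠ 0)
(¬x ⊃ y): 0 ≤ 0.89, so result = 1
(y ∧ (¬x ⊃ y)) = min(0.89, 1) = 0.89
(x ⊃ y): 0.5 ≤ 0.89, so result = 1
(x ∨ y) = max(0.5, 0.89) = 0.89
(x ∨ (x ∨ y)) = max(0.5, 0.89) = 0.89
((x ⊃ y) ∨ (x ∨ (x ∨ y))) = max(1, 0.89) = 1
((y ∧ (¬x ⊃ y)) ⊃ ((x ⊃ y) ∨ (x ∨ (x ∨ y)))): 0.89 ≤ 1, so result = 1
(x ∨ x) = max(0.5, 0.5) = 0.5
(((y ∧ (¬x ⊃ y)) ⊃ ((x ⊃ y) ∨ (x ∨ (x ∨ y)))) ⊃ (x ∨ x)): 1 > 0.5, so result = 0.5
¬y: Gödel ¬ of 0.89 = 0 (operand ≠ 0)
((((y ∧ (¬x ⊃ y)) ⊃ ((x ⊃ y) ∨ (x ∨ (x ∨ y)))) ⊃ (x ∨ x)) ∧ ¬y) = min(0.5, 0) = 0
(((((y ∧ (¬x ⊃ y)) ⊃ ((x ⊃ y) ∨ (x ∨ (x ∨ y)))) ⊃ (x ∨ x)) ∧ ¬y) ∨ y) = max(0, 0.89) = 0.89

0.89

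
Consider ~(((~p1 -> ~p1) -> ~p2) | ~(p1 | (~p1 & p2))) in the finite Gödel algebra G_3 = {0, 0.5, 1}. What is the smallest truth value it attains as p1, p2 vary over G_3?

The minimum is attained at p1 = 0, p2 = 0:
  ~p1: Gödel ¬ of 0 = 1 (operand is 0)
  ~p1: Gödel ¬ of 0 = 1 (operand is 0)
  (~p1 -> ~p1): 1 ≤ 1, so result = 1
  ~p2: Gödel ¬ of 0 = 1 (operand is 0)
  ((~p1 -> ~p1) -> ~p2): 1 ≤ 1, so result = 1
  ~p1: Gödel ¬ of 0 = 1 (operand is 0)
  (~p1 & p2) = min(1, 0) = 0
  (p1 | (~p1 & p2)) = max(0, 0) = 0
  ~(p1 | (~p1 & p2)): Gödel ¬ of 0 = 1 (operand is 0)
  (((~p1 -> ~p1) -> ~p2) | ~(p1 | (~p1 & p2))) = max(1, 1) = 1
  ~(((~p1 -> ~p1) -> ~p2) | ~(p1 | (~p1 & p2))): Gödel ¬ of 1 = 0 (operand ≠ 0)
Checking all 9 assignments confirms none give a value below 0.00.

0.00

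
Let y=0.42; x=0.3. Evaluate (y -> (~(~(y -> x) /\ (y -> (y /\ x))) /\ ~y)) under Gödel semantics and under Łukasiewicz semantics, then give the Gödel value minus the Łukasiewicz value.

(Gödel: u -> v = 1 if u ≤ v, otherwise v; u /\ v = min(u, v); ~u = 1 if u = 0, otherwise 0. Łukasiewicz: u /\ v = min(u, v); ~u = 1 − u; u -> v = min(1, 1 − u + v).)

Gödel evaluation:
  (y -> x): 0.42 > 0.3, so result = 0.3
  ~(y -> x): Gödel ¬ of 0.3 = 0 (operand ≠ 0)
  (y /\ x) = min(0.42, 0.3) = 0.3
  (y -> (y /\ x)): 0.42 > 0.3, so result = 0.3
  (~(y -> x) /\ (y -> (y /\ x))) = min(0, 0.3) = 0
  ~(~(y -> x) /\ (y -> (y /\ x))): Gödel ¬ of 0 = 1 (operand is 0)
  ~y: Gödel ¬ of 0.42 = 0 (operand ≠ 0)
  (~(~(y -> x) /\ (y -> (y /\ x))) /\ ~y) = min(1, 0) = 0
  (y -> (~(~(y -> x) /\ (y -> (y /\ x))) /\ ~y)): 0.42 > 0, so result = 0
  Gödel value = 0
Łukasiewicz evaluation:
  (y -> x): min(1, 1 − 0.42 + 0.3) = 0.88
  ~(y -> x): Łukasiewicz ¬ gives 1 − 0.88 = 0.12
  (y /\ x) = min(0.42, 0.3) = 0.3
  (y -> (y /\ x)): min(1, 1 − 0.42 + 0.3) = 0.88
  (~(y -> x) /\ (y -> (y /\ x))) = min(0.12, 0.88) = 0.12
  ~(~(y -> x) /\ (y -> (y /\ x))): Łukasiewicz ¬ gives 1 − 0.12 = 0.88
  ~y: Łukasiewicz ¬ gives 1 − 0.42 = 0.58
  (~(~(y -> x) /\ (y -> (y /\ x))) /\ ~y) = min(0.88, 0.58) = 0.58
  (y -> (~(~(y -> x) /\ (y -> (y /\ x))) /\ ~y)): min(1, 1 − 0.42 + 0.58) = 1
  Łukasiewicz value = 1
Difference: 0 − 1 = -1.00

-1.00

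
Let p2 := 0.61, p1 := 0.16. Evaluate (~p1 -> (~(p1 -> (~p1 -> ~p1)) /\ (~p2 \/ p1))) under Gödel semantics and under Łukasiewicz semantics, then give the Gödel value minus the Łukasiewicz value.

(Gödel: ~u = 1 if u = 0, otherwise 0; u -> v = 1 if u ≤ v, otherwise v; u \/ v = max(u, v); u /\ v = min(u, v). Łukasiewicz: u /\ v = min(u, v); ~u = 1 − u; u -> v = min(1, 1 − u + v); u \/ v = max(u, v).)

Gödel evaluation:
  ~p1: Gödel ¬ of 0.16 = 0 (operand ≠ 0)
  ~p1: Gödel ¬ of 0.16 = 0 (operand ≠ 0)
  ~p1: Gödel ¬ of 0.16 = 0 (operand ≠ 0)
  (~p1 -> ~p1): 0 ≤ 0, so result = 1
  (p1 -> (~p1 -> ~p1)): 0.16 ≤ 1, so result = 1
  ~(p1 -> (~p1 -> ~p1)): Gödel ¬ of 1 = 0 (operand ≠ 0)
  ~p2: Gödel ¬ of 0.61 = 0 (operand ≠ 0)
  (~p2 \/ p1) = max(0, 0.16) = 0.16
  (~(p1 -> (~p1 -> ~p1)) /\ (~p2 \/ p1)) = min(0, 0.16) = 0
  (~p1 -> (~(p1 -> (~p1 -> ~p1)) /\ (~p2 \/ p1))): 0 ≤ 0, so result = 1
  Gödel value = 1
Łukasiewicz evaluation:
  ~p1: Łukasiewicz ¬ gives 1 − 0.16 = 0.84
  ~p1: Łukasiewicz ¬ gives 1 − 0.16 = 0.84
  ~p1: Łukasiewicz ¬ gives 1 − 0.16 = 0.84
  (~p1 -> ~p1): min(1, 1 − 0.84 + 0.84) = 1
  (p1 -> (~p1 -> ~p1)): min(1, 1 − 0.16 + 1) = 1
  ~(p1 -> (~p1 -> ~p1)): Łukasiewicz ¬ gives 1 − 1 = 0
  ~p2: Łukasiewicz ¬ gives 1 − 0.61 = 0.39
  (~p2 \/ p1) = max(0.39, 0.16) = 0.39
  (~(p1 -> (~p1 -> ~p1)) /\ (~p2 \/ p1)) = min(0, 0.39) = 0
  (~p1 -> (~(p1 -> (~p1 -> ~p1)) /\ (~p2 \/ p1))): min(1, 1 − 0.84 + 0) = 0.16
  Łukasiewicz value = 0.16
Difference: 1 − 0.16 = 0.84

0.84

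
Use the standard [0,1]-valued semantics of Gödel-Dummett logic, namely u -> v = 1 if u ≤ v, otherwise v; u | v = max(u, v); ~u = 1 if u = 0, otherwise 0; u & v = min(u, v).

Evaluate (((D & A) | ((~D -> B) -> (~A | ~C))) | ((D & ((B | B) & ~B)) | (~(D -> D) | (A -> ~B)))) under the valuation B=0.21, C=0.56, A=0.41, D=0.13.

0.13

(D & A) = min(0.13, 0.41) = 0.13
~D: Gödel ¬ of 0.13 = 0 (operand ≠ 0)
(~D -> B): 0 ≤ 0.21, so result = 1
~A: Gödel ¬ of 0.41 = 0 (operand ≠ 0)
~C: Gödel ¬ of 0.56 = 0 (operand ≠ 0)
(~A | ~C) = max(0, 0) = 0
((~D -> B) -> (~A | ~C)): 1 > 0, so result = 0
((D & A) | ((~D -> B) -> (~A | ~C))) = max(0.13, 0) = 0.13
(B | B) = max(0.21, 0.21) = 0.21
~B: Gödel ¬ of 0.21 = 0 (operand ≠ 0)
((B | B) & ~B) = min(0.21, 0) = 0
(D & ((B | B) & ~B)) = min(0.13, 0) = 0
(D -> D): 0.13 ≤ 0.13, so result = 1
~(D -> D): Gödel ¬ of 1 = 0 (operand ≠ 0)
~B: Gödel ¬ of 0.21 = 0 (operand ≠ 0)
(A -> ~B): 0.41 > 0, so result = 0
(~(D -> D) | (A -> ~B)) = max(0, 0) = 0
((D & ((B | B) & ~B)) | (~(D -> D) | (A -> ~B))) = max(0, 0) = 0
(((D & A) | ((~D -> B) -> (~A | ~C))) | ((D & ((B | B) & ~B)) | (~(D -> D) | (A -> ~B)))) = max(0.13, 0) = 0.13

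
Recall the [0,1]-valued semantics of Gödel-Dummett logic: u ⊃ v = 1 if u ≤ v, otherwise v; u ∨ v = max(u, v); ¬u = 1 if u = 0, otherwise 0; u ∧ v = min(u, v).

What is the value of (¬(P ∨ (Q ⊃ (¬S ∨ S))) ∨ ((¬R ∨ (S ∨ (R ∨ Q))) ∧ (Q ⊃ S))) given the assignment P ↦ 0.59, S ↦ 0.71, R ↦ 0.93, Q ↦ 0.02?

0.93

¬S: Gödel ¬ of 0.71 = 0 (operand ≠ 0)
(¬S ∨ S) = max(0, 0.71) = 0.71
(Q ⊃ (¬S ∨ S)): 0.02 ≤ 0.71, so result = 1
(P ∨ (Q ⊃ (¬S ∨ S))) = max(0.59, 1) = 1
¬(P ∨ (Q ⊃ (¬S ∨ S))): Gödel ¬ of 1 = 0 (operand ≠ 0)
¬R: Gödel ¬ of 0.93 = 0 (operand ≠ 0)
(R ∨ Q) = max(0.93, 0.02) = 0.93
(S ∨ (R ∨ Q)) = max(0.71, 0.93) = 0.93
(¬R ∨ (S ∨ (R ∨ Q))) = max(0, 0.93) = 0.93
(Q ⊃ S): 0.02 ≤ 0.71, so result = 1
((¬R ∨ (S ∨ (R ∨ Q))) ∧ (Q ⊃ S)) = min(0.93, 1) = 0.93
(¬(P ∨ (Q ⊃ (¬S ∨ S))) ∨ ((¬R ∨ (S ∨ (R ∨ Q))) ∧ (Q ⊃ S))) = max(0, 0.93) = 0.93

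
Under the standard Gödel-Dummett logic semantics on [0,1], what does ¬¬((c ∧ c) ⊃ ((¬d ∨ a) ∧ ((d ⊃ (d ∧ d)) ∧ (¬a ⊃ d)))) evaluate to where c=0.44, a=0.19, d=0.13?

1.00

(c ∧ c) = min(0.44, 0.44) = 0.44
¬d: Gödel ¬ of 0.13 = 0 (operand ≠ 0)
(¬d ∨ a) = max(0, 0.19) = 0.19
(d ∧ d) = min(0.13, 0.13) = 0.13
(d ⊃ (d ∧ d)): 0.13 ≤ 0.13, so result = 1
¬a: Gödel ¬ of 0.19 = 0 (operand ≠ 0)
(¬a ⊃ d): 0 ≤ 0.13, so result = 1
((d ⊃ (d ∧ d)) ∧ (¬a ⊃ d)) = min(1, 1) = 1
((¬d ∨ a) ∧ ((d ⊃ (d ∧ d)) ∧ (¬a ⊃ d))) = min(0.19, 1) = 0.19
((c ∧ c) ⊃ ((¬d ∨ a) ∧ ((d ⊃ (d ∧ d)) ∧ (¬a ⊃ d)))): 0.44 > 0.19, so result = 0.19
¬((c ∧ c) ⊃ ((¬d ∨ a) ∧ ((d ⊃ (d ∧ d)) ∧ (¬a ⊃ d)))): Gödel ¬ of 0.19 = 0 (operand ≠ 0)
¬¬((c ∧ c) ⊃ ((¬d ∨ a) ∧ ((d ⊃ (d ∧ d)) ∧ (¬a ⊃ d)))): Gödel ¬ of 0 = 1 (operand is 0)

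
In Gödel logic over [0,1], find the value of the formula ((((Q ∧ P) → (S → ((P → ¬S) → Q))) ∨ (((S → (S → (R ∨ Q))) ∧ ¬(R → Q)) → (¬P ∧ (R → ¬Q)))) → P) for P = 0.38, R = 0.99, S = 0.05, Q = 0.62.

0.38

(Q ∧ P) = min(0.62, 0.38) = 0.38
¬S: Gödel ¬ of 0.05 = 0 (operand ≠ 0)
(P → ¬S): 0.38 > 0, so result = 0
((P → ¬S) → Q): 0 ≤ 0.62, so result = 1
(S → ((P → ¬S) → Q)): 0.05 ≤ 1, so result = 1
((Q ∧ P) → (S → ((P → ¬S) → Q))): 0.38 ≤ 1, so result = 1
(R ∨ Q) = max(0.99, 0.62) = 0.99
(S → (R ∨ Q)): 0.05 ≤ 0.99, so result = 1
(S → (S → (R ∨ Q))): 0.05 ≤ 1, so result = 1
(R → Q): 0.99 > 0.62, so result = 0.62
¬(R → Q): Gödel ¬ of 0.62 = 0 (operand ≠ 0)
((S → (S → (R ∨ Q))) ∧ ¬(R → Q)) = min(1, 0) = 0
¬P: Gödel ¬ of 0.38 = 0 (operand ≠ 0)
¬Q: Gödel ¬ of 0.62 = 0 (operand ≠ 0)
(R → ¬Q): 0.99 > 0, so result = 0
(¬P ∧ (R → ¬Q)) = min(0, 0) = 0
(((S → (S → (R ∨ Q))) ∧ ¬(R → Q)) → (¬P ∧ (R → ¬Q))): 0 ≤ 0, so result = 1
(((Q ∧ P) → (S → ((P → ¬S) → Q))) ∨ (((S → (S → (R ∨ Q))) ∧ ¬(R → Q)) → (¬P ∧ (R → ¬Q)))) = max(1, 1) = 1
((((Q ∧ P) → (S → ((P → ¬S) → Q))) ∨ (((S → (S → (R ∨ Q))) ∧ ¬(R → Q)) → (¬P ∧ (R → ¬Q)))) → P): 1 > 0.38, so result = 0.38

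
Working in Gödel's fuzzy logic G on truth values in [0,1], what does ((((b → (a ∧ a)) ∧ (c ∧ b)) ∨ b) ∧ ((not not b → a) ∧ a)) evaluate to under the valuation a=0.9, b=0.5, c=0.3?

(a ∧ a) = min(0.9, 0.9) = 0.9
(b → (a ∧ a)): 0.5 ≤ 0.9, so result = 1
(c ∧ b) = min(0.3, 0.5) = 0.3
((b → (a ∧ a)) ∧ (c ∧ b)) = min(1, 0.3) = 0.3
(((b → (a ∧ a)) ∧ (c ∧ b)) ∨ b) = max(0.3, 0.5) = 0.5
not b: Gödel ¬ of 0.5 = 0 (operand ≠ 0)
not not b: Gödel ¬ of 0 = 1 (operand is 0)
(not not b → a): 1 > 0.9, so result = 0.9
((not not b → a) ∧ a) = min(0.9, 0.9) = 0.9
((((b → (a ∧ a)) ∧ (c ∧ b)) ∨ b) ∧ ((not not b → a) ∧ a)) = min(0.5, 0.9) = 0.5

0.50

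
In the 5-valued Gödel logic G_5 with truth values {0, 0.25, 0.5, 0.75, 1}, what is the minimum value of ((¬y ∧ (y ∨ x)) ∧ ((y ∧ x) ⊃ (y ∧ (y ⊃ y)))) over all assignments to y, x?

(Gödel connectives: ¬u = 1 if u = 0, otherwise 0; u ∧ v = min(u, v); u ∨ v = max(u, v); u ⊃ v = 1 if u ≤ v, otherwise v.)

The minimum is attained at y = 0, x = 0:
  ¬y: Gödel ¬ of 0 = 1 (operand is 0)
  (y ∨ x) = max(0, 0) = 0
  (¬y ∧ (y ∨ x)) = min(1, 0) = 0
  (y ∧ x) = min(0, 0) = 0
  (y ⊃ y): 0 ≤ 0, so result = 1
  (y ∧ (y ⊃ y)) = min(0, 1) = 0
  ((y ∧ x) ⊃ (y ∧ (y ⊃ y))): 0 ≤ 0, so result = 1
  ((¬y ∧ (y ∨ x)) ∧ ((y ∧ x) ⊃ (y ∧ (y ⊃ y)))) = min(0, 1) = 0
Checking all 25 assignments confirms none give a value below 0.00.

0.00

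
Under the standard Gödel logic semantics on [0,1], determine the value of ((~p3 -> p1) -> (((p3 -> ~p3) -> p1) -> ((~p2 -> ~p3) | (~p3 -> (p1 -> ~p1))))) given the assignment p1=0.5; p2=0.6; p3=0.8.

1.00

~p3: Gödel ¬ of 0.8 = 0 (operand ≠ 0)
(~p3 -> p1): 0 ≤ 0.5, so result = 1
~p3: Gödel ¬ of 0.8 = 0 (operand ≠ 0)
(p3 -> ~p3): 0.8 > 0, so result = 0
((p3 -> ~p3) -> p1): 0 ≤ 0.5, so result = 1
~p2: Gödel ¬ of 0.6 = 0 (operand ≠ 0)
~p3: Gödel ¬ of 0.8 = 0 (operand ≠ 0)
(~p2 -> ~p3): 0 ≤ 0, so result = 1
~p3: Gödel ¬ of 0.8 = 0 (operand ≠ 0)
~p1: Gödel ¬ of 0.5 = 0 (operand ≠ 0)
(p1 -> ~p1): 0.5 > 0, so result = 0
(~p3 -> (p1 -> ~p1)): 0 ≤ 0, so result = 1
((~p2 -> ~p3) | (~p3 -> (p1 -> ~p1))) = max(1, 1) = 1
(((p3 -> ~p3) -> p1) -> ((~p2 -> ~p3) | (~p3 -> (p1 -> ~p1)))): 1 ≤ 1, so result = 1
((~p3 -> p1) -> (((p3 -> ~p3) -> p1) -> ((~p2 -> ~p3) | (~p3 -> (p1 -> ~p1))))): 1 ≤ 1, so result = 1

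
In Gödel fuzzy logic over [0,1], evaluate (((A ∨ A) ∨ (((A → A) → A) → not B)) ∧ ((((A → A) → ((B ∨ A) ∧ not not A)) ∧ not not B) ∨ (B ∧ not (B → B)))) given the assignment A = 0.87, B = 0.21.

(A ∨ A) = max(0.87, 0.87) = 0.87
(A → A): 0.87 ≤ 0.87, so result = 1
((A → A) → A): 1 > 0.87, so result = 0.87
not B: Gödel ¬ of 0.21 = 0 (operand ≠ 0)
(((A → A) → A) → not B): 0.87 > 0, so result = 0
((A ∨ A) ∨ (((A → A) → A) → not B)) = max(0.87, 0) = 0.87
(A → A): 0.87 ≤ 0.87, so result = 1
(B ∨ A) = max(0.21, 0.87) = 0.87
not A: Gödel ¬ of 0.87 = 0 (operand ≠ 0)
not not A: Gödel ¬ of 0 = 1 (operand is 0)
((B ∨ A) ∧ not not A) = min(0.87, 1) = 0.87
((A → A) → ((B ∨ A) ∧ not not A)): 1 > 0.87, so result = 0.87
not B: Gödel ¬ of 0.21 = 0 (operand ≠ 0)
not not B: Gödel ¬ of 0 = 1 (operand is 0)
(((A → A) → ((B ∨ A) ∧ not not A)) ∧ not not B) = min(0.87, 1) = 0.87
(B → B): 0.21 ≤ 0.21, so result = 1
not (B → B): Gödel ¬ of 1 = 0 (operand ≠ 0)
(B ∧ not (B → B)) = min(0.21, 0) = 0
((((A → A) → ((B ∨ A) ∧ not not A)) ∧ not not B) ∨ (B ∧ not (B → B))) = max(0.87, 0) = 0.87
(((A ∨ A) ∨ (((A → A) → A) → not B)) ∧ ((((A → A) → ((B ∨ A) ∧ not not A)) ∧ not not B) ∨ (B ∧ not (B → B)))) = min(0.87, 0.87) = 0.87

0.87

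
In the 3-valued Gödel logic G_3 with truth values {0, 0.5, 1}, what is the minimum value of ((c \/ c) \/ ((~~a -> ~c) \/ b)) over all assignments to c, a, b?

The minimum is attained at c = 0.5, a = 0.5, b = 0:
  (c \/ c) = max(0.5, 0.5) = 0.5
  ~a: Gödel ¬ of 0.5 = 0 (operand ≠ 0)
  ~~a: Gödel ¬ of 0 = 1 (operand is 0)
  ~c: Gödel ¬ of 0.5 = 0 (operand ≠ 0)
  (~~a -> ~c): 1 > 0, so result = 0
  ((~~a -> ~c) \/ b) = max(0, 0) = 0
  ((c \/ c) \/ ((~~a -> ~c) \/ b)) = max(0.5, 0) = 0.5
Checking all 27 assignments confirms none give a value below 0.50.

0.50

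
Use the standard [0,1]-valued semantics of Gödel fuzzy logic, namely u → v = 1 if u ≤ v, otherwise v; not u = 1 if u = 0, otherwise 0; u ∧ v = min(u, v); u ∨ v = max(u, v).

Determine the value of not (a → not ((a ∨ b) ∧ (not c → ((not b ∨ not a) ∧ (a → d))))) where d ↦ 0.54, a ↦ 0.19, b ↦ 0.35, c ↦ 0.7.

1.00

(a ∨ b) = max(0.19, 0.35) = 0.35
not c: Gödel ¬ of 0.7 = 0 (operand ≠ 0)
not b: Gödel ¬ of 0.35 = 0 (operand ≠ 0)
not a: Gödel ¬ of 0.19 = 0 (operand ≠ 0)
(not b ∨ not a) = max(0, 0) = 0
(a → d): 0.19 ≤ 0.54, so result = 1
((not b ∨ not a) ∧ (a → d)) = min(0, 1) = 0
(not c → ((not b ∨ not a) ∧ (a → d))): 0 ≤ 0, so result = 1
((a ∨ b) ∧ (not c → ((not b ∨ not a) ∧ (a → d)))) = min(0.35, 1) = 0.35
not ((a ∨ b) ∧ (not c → ((not b ∨ not a) ∧ (a → d)))): Gödel ¬ of 0.35 = 0 (operand ≠ 0)
(a → not ((a ∨ b) ∧ (not c → ((not b ∨ not a) ∧ (a → d))))): 0.19 > 0, so result = 0
not (a → not ((a ∨ b) ∧ (not c → ((not b ∨ not a) ∧ (a → d))))): Gödel ¬ of 0 = 1 (operand is 0)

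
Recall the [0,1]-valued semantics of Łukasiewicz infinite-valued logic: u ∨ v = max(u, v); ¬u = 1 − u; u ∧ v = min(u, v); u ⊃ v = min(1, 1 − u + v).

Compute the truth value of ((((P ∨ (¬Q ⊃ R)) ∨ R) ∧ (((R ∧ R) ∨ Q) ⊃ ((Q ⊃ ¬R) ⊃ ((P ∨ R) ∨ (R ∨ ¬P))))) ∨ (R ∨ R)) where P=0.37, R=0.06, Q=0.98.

0.69

¬Q: Łukasiewicz ¬ gives 1 − 0.98 = 0.02
(¬Q ⊃ R): min(1, 1 − 0.02 + 0.06) = 1
(P ∨ (¬Q ⊃ R)) = max(0.37, 1) = 1
((P ∨ (¬Q ⊃ R)) ∨ R) = max(1, 0.06) = 1
(R ∧ R) = min(0.06, 0.06) = 0.06
((R ∧ R) ∨ Q) = max(0.06, 0.98) = 0.98
¬R: Łukasiewicz ¬ gives 1 − 0.06 = 0.94
(Q ⊃ ¬R): min(1, 1 − 0.98 + 0.94) = 0.96
(P ∨ R) = max(0.37, 0.06) = 0.37
¬P: Łukasiewicz ¬ gives 1 − 0.37 = 0.63
(R ∨ ¬P) = max(0.06, 0.63) = 0.63
((P ∨ R) ∨ (R ∨ ¬P)) = max(0.37, 0.63) = 0.63
((Q ⊃ ¬R) ⊃ ((P ∨ R) ∨ (R ∨ ¬P))): min(1, 1 − 0.96 + 0.63) = 0.67
(((R ∧ R) ∨ Q) ⊃ ((Q ⊃ ¬R) ⊃ ((P ∨ R) ∨ (R ∨ ¬P)))): min(1, 1 − 0.98 + 0.67) = 0.69
(((P ∨ (¬Q ⊃ R)) ∨ R) ∧ (((R ∧ R) ∨ Q) ⊃ ((Q ⊃ ¬R) ⊃ ((P ∨ R) ∨ (R ∨ ¬P))))) = min(1, 0.69) = 0.69
(R ∨ R) = max(0.06, 0.06) = 0.06
((((P ∨ (¬Q ⊃ R)) ∨ R) ∧ (((R ∧ R) ∨ Q) ⊃ ((Q ⊃ ¬R) ⊃ ((P ∨ R) ∨ (R ∨ ¬P))))) ∨ (R ∨ R)) = max(0.69, 0.06) = 0.69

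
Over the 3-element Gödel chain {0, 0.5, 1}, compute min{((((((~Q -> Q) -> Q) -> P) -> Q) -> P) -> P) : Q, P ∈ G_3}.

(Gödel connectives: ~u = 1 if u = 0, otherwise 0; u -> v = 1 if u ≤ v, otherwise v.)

The minimum is attained at Q = 0, P = 0.5:
  ~Q: Gödel ¬ of 0 = 1 (operand is 0)
  (~Q -> Q): 1 > 0, so result = 0
  ((~Q -> Q) -> Q): 0 ≤ 0, so result = 1
  (((~Q -> Q) -> Q) -> P): 1 > 0.5, so result = 0.5
  ((((~Q -> Q) -> Q) -> P) -> Q): 0.5 > 0, so result = 0
  (((((~Q -> Q) -> Q) -> P) -> Q) -> P): 0 ≤ 0.5, so result = 1
  ((((((~Q -> Q) -> Q) -> P) -> Q) -> P) -> P): 1 > 0.5, so result = 0.5
Checking all 9 assignments confirms none give a value below 0.50.

0.50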